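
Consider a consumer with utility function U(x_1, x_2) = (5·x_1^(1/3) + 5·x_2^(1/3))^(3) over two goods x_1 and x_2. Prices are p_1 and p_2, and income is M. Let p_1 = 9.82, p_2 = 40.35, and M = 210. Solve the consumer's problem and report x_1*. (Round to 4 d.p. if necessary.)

x_1* = 14.3203

MU_x_1 ∝ 5·x_1^(-2/3), MU_x_2 ∝ 5·x_2^(-2/3), so MRS = (x_2/x_1)^(2/3) = p_1/p_2.
Solve for the ratio: x_2/x_1 = [p_1/p_2]^(1.5).
Substitute x_2 = (x_2/x_1)·x_1 into the budget: x_1* = M/(p_1 + p_2·(x_2/x_1)).
Numerically x_2/x_1 = 0.120061, so x_1* = 210/(9.82 + 40.35·0.120061) = 14.3203.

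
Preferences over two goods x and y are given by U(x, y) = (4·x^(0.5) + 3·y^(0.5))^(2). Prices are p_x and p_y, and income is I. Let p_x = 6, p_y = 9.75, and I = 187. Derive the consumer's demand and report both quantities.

x* = 23.1524, y* = 4.9319

MU_x ∝ 4·x^(-0.5), MU_y ∝ 3·y^(-0.5), so MRS = (4/3)·(y/x)^(0.5) = p_x/p_y.
Hence y/x = ((3/4)·p_x/p_y)^(1/(0.5)), i.e. raised to the 2 power.
Substitute y = (y/x)·x into the budget: x* = I/(p_x + p_y·(y/x)).
Numerically y/x = 0.213018, so x* = 187/(6 + 9.75·0.213018) = 23.1524 and y* = 0.213018·23.1524 = 4.9319.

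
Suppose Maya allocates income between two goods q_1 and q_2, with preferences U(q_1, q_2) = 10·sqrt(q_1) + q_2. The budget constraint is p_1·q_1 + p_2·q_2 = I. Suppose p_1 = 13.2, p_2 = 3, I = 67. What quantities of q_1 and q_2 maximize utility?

q_1* = 1.2913, q_2* = 16.6515

MU_q_1 = 5/√q_1, MU_q_2 = 1. Tangency: 5/√q_1 = p_1/p_2.
Thus q_1* = (5·p_2/p_1)² — independent of I — with the rest of income spent on q_2.
Plugging in: q_1* = (5·3/13.2)² = 1.2913, q_2* = 16.6515.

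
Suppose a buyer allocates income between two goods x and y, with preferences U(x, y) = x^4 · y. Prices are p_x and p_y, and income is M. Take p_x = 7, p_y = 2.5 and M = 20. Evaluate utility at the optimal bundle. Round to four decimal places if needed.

Tangency: MRS = 4·y/x = p_x/p_y.
So 4·p_y·y = p_x·x; combined with the budget, a share 0.8 of income goes to x.
Demand: x*(p_x,p_y,M) = 0.8·M/p_x and y* = 0.2·M/p_y.
At p_x=7, p_y=2.5, M=20: x* = 0.8·20/7 = 2.2857, y* = 1.6.
Utility at the optimum: U(2.2857, 1.6) = 43.6725.

V = 43.6725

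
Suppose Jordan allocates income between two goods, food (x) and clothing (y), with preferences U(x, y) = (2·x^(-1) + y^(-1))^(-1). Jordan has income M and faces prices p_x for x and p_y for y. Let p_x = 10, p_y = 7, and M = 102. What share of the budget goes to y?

MRS = MU_x/MU_y = 2·(y/x)^(2). Set equal to p_x/p_y.
Hence y/x = ((1/2)·p_x/p_y)^(1/(2)), i.e. raised to the 0.5 power.
Substitute y = (y/x)·x into the budget: x* = M/(p_x + p_y·(y/x)).
Numerically y/x = 0.845154, so x* = 102/(10 + 7·0.845154) = 6.4086 and y* = 0.845154·6.4086 = 5.4163.
Expenditure on y: 7·5.4163 = 37.9139; share = 0.3717.

share on y = 0.3717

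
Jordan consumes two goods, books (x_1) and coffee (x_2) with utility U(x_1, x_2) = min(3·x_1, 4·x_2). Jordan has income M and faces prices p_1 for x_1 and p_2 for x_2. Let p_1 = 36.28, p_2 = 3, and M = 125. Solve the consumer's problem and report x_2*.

Demand: x_1*(p_1,p_2,M) = 4·M/(4·p_1 + 3·p_2), x_2* = 3·M/(4·p_1 + 3·p_2).
Here 4·36.28 + 3·3 = 154.12, giving x_2* = 2.4332.

x_2* = 2.4332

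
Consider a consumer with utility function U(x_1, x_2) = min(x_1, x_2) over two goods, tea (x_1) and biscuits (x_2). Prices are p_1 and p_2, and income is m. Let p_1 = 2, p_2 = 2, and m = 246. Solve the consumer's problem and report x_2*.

Demand: x_1*(p_1,p_2,m) = m/(p_1 + p_2), x_2* = m/(p_1 + p_2).
Here 2 + 2 = 4, giving x_2* = 61.5.

x_2* = 61.5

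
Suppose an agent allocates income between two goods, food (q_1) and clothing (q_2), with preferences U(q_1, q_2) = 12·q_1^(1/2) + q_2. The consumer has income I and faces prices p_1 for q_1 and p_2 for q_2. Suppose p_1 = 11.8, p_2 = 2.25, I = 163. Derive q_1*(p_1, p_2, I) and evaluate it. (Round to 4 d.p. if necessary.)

Set MRS = p_1/p_2: 6·q_1^(−1/2) = p_1/p_2.
Thus q_1* = (6·p_2/p_1)² — independent of I — with the rest of income spent on q_2.
Plugging in: q_1* = (6·2.25/11.8)² = 1.3089.

q_1* = 1.3089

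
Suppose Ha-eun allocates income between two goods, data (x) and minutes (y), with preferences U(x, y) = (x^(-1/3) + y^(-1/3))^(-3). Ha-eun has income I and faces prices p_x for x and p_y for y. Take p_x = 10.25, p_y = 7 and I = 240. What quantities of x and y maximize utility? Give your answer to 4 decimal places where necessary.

x* = 12.265, y* = 16.3263

Substitute y = (y/x)·x into the budget: x* = I/(p_x + p_y·(y/x)).
Numerically y/x = 1.331127, so x* = 240/(10.25 + 7·1.331127) = 12.265 and y* = 1.331127·12.265 = 16.3263.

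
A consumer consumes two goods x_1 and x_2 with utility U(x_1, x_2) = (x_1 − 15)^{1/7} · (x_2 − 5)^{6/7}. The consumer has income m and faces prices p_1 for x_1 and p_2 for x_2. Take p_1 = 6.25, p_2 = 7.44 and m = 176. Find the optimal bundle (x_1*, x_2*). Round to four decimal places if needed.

Let x_1' = x_1−15, x_2' = x_2−5. MRS = (1/6)·x_2'/x_1' = p_1/p_2.
Substituting into the budget: x_1* = 15 + 1/7·(m − 15·p_1 − 5·p_2)/p_1, and x_2* = 5 + 6/7·(…)/p_2.
Discretionary income = 176 − 15·6.25 − 5·7.44 = 45.05; x_1* = 15 + 1/7·45.05/6.25 = 16.0297; x_2* = 5 + 6/7·45.05/7.44 = 10.1901.

x_1* = 16.0297, x_2* = 10.1901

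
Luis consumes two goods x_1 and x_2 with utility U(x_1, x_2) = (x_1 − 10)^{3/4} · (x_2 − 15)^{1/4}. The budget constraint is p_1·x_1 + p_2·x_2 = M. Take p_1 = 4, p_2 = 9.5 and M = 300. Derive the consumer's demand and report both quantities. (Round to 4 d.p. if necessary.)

x_1* = 32.0312, x_2* = 18.0921

MRS = 3·(x_2−15)/(x_1−10). Tangency with p_1/p_2 gives x_2−15 = (1/3)·(p_1/p_2)·(x_1−10).
Substituting into the budget: x_1* = 10 + 0.75·(M − 10·p_1 − 15·p_2)/p_1, and x_2* = 15 + 0.25·(…)/p_2.
Discretionary income = 300 − 10·4 − 15·9.5 = 117.5; x_1* = 10 + 0.75·117.5/4 = 32.0312; x_2* = 15 + 0.25·117.5/9.5 = 18.0921.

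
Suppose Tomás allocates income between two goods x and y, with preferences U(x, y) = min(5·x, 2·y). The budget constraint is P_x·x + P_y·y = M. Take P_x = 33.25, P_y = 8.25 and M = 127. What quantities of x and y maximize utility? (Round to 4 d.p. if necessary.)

With perfect complements, no substitution: consume in ratio x:y = 2:5.
Budget: P_x·x + P_y·(5/2)·x = M, so (2·P_x + 5·P_y)·x = 2·M.
Demand: x*(P_x,P_y,M) = 2·M/(2·P_x + 5·P_y), y* = 5·M/(2·P_x + 5·P_y).
Here 2·33.25 + 5·8.25 = 107.75, giving x* = 2.3573 and y* = 5.8933.

x* = 2.3573, y* = 5.8933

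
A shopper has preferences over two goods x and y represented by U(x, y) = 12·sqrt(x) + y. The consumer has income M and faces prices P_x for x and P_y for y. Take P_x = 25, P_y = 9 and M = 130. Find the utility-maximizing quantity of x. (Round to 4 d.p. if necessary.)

Solve: √x = 6·P_y/P_x, so x*(P_x,P_y) = (6·P_y/P_x)², and y* = (M − P_x·x*)/P_y.
Plugging in: x* = (6·9/25)² = 4.6656.

x* = 4.6656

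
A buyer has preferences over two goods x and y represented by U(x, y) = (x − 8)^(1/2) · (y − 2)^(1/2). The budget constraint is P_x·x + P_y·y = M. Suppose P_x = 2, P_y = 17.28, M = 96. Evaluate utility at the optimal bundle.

This is Cobb-Douglas in (x−8, y−2): tangency gives 0.5·P_y·(y−2) = 0.5·P_x·(x−8).
After buying the subsistence bundle (8, 2), a share 0.5 of the remaining income goes to x: x* = 8 + 0.5·(M − 8P_x − 2P_y)/P_x.
Discretionary income = 96 − 8·2 − 2·17.28 = 45.44; x* = 8 + 0.5·45.44/2 = 19.36; y* = 2 + 0.5·45.44/17.28 = 3.3148.
Utility at the optimum: U(19.36, 3.3148) = 3.8648.

V = 3.8648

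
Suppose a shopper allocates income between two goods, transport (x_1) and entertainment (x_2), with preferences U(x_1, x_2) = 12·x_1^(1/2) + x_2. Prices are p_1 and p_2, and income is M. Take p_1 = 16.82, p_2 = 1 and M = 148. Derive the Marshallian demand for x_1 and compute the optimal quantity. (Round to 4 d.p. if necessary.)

x_1* = 0.1272

Set MRS = p_1/p_2: 6·x_1^(−1/2) = p_1/p_2.
Thus x_1* = (6·p_2/p_1)² — independent of M — with the rest of income spent on x_2.
Plugging in: x_1* = (6·1/16.82)² = 0.1272.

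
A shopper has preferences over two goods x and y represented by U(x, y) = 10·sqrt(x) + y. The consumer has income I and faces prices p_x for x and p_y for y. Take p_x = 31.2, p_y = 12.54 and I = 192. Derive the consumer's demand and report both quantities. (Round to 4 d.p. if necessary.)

x* = 4.0386, y* = 5.2629

Solve: √x = 5·p_y/p_x, so x*(p_x,p_y) = (5·p_y/p_x)², and y* = (I − p_x·x*)/p_y.
Plugging in: x* = (5·12.54/31.2)² = 4.0386, y* = 5.2629.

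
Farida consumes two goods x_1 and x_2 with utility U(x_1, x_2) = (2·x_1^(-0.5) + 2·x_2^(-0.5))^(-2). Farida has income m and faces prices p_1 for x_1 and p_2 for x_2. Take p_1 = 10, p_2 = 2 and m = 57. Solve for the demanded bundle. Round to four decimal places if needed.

x_1* = 3.5967, x_2* = 10.5167

Substitute x_2 = (x_2/x_1)·x_1 into the budget: x_1* = m/(p_1 + p_2·(x_2/x_1)).
Numerically x_2/x_1 = 2.924018, so x_1* = 57/(10 + 2·2.924018) = 3.5967 and x_2* = 2.924018·3.5967 = 10.5167.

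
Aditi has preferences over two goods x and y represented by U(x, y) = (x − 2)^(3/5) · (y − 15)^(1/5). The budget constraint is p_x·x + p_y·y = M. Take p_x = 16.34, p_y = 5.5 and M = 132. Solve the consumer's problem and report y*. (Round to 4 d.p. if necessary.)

y* = 15.7645

This is Cobb-Douglas in (x−2, y−15): tangency gives 0.6·p_y·(y−15) = 0.2·p_x·(x−2).
Substituting into the budget: x* = 2 + 0.75·(M − 2·p_x − 15·p_y)/p_x, and y* = 15 + 0.25·(…)/p_y.
Discretionary income = 132 − 2·16.34 − 15·5.5 = 16.82; y* = 15 + 0.25·16.82/5.5 = 15.7645.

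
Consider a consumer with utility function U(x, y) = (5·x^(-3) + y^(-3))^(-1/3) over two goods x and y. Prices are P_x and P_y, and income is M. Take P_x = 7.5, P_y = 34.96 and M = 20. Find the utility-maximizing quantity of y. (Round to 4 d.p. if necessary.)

y* = 0.3888

From the CES first-order condition, 5·(y/x)^(4) = P_x/P_y.
Hence y/x = ((1/5)·P_x/P_y)^(1/(4)), i.e. raised to the 0.25 power.
Substitute y = (y/x)·x into the budget: x* = M/(P_x + P_y·(y/x)).
Numerically y/x = 0.455124, so x* = 20/(7.5 + 34.96·0.455124) = 0.8543 and y* = 0.455124·0.8543 = 0.3888.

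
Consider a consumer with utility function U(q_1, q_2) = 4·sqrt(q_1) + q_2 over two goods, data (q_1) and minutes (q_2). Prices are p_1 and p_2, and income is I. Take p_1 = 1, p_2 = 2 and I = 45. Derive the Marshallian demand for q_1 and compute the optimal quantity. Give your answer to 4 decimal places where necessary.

Set MRS = p_1/p_2: 2·q_1^(−1/2) = p_1/p_2.
Solve: √q_1 = 2·p_2/p_1, so q_1*(p_1,p_2) = (2·p_2/p_1)², and q_2* = (I − p_1·q_1*)/p_2.
Plugging in: q_1* = (2·2/1)² = 16.

q_1* = 16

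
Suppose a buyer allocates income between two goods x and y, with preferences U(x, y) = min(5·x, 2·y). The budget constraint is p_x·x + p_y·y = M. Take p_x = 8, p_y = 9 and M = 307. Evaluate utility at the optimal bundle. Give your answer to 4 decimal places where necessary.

V = 50.3279

With perfect complements, no substitution: consume in ratio x:y = 2:5.
Budget: p_x·x + p_y·(5/2)·x = M, so (2·p_x + 5·p_y)·x = 2·M.
Demand: x*(p_x,p_y,M) = 2·M/(2·p_x + 5·p_y), y* = 5·M/(2·p_x + 5·p_y).
Here 2·8 + 5·9 = 61, giving x* = 10.0656 and y* = 25.1639.
Utility at the optimum: U(10.0656, 25.1639) = 50.3279.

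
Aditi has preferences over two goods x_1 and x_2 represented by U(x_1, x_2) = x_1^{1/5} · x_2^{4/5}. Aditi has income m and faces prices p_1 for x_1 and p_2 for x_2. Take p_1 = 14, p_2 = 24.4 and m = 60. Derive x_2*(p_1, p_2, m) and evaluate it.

x_2* = 1.9672

Tangency: MRS = (1/4)·x_2/x_1 = p_1/p_2.
Rearranging, p_2·x_2 = 4·p_1·x_1. Substituting into the budget gives p_1·x_1·(1 + 4) = m.
Demand: x_1*(p_1,p_2,m) = 0.2·m/p_1 and x_2* = 0.8·m/p_2.
At p_1=14, p_2=24.4, m=60: x_2* = 0.8·60/24.4 = 1.9672.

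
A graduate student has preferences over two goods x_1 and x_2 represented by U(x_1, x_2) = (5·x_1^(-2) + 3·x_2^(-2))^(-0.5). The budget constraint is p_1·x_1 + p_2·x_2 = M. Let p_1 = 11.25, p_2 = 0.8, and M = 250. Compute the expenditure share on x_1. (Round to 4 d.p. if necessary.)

share on x_1 = 0.8735

MU_x_1 ∝ 5·x_1^(-3), MU_x_2 ∝ 3·x_2^(-3), so MRS = (5/3)·(x_2/x_1)^(3) = p_1/p_2.
Hence x_2/x_1 = ((3/5)·p_1/p_2)^(1/(3)), i.e. raised to the 1/3 power.
Substitute x_2 = (x_2/x_1)·x_1 into the budget: x_1* = M/(p_1 + p_2·(x_2/x_1)).
Numerically x_2/x_1 = 2.035813, so x_1* = 250/(11.25 + 0.8·2.035813) = 19.412 and x_2* = 2.035813·19.412 = 39.5191.
Expenditure on x_1: 11.25·19.412 = 218.3847; share = 0.8735.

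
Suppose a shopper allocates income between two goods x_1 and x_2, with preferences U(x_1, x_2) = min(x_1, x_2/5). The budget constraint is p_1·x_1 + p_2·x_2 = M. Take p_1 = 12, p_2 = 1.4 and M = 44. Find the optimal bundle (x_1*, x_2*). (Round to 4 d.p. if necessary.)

With perfect complements, no substitution: consume in ratio x_1:x_2 = 1:5.
Budget: p_1·x_1 + p_2·5·x_1 = M, so (p_1 + 5·p_2)·x_1 = M.
Demand: x_1*(p_1,p_2,M) = M/(p_1 + 5·p_2), x_2* = 5·M/(p_1 + 5·p_2).
Here 12 + 5·1.4 = 19, giving x_1* = 2.3158 and x_2* = 11.5789.

x_1* = 2.3158, x_2* = 11.5789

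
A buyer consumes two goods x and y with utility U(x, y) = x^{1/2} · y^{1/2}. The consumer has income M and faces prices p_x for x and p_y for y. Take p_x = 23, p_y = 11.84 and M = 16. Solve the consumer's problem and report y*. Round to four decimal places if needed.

y* = 0.6757

The MRS is y/x. Set MRS = p_x/p_y.
Rearranging, p_y·y = p_x·x. Substituting into the budget gives p_x·x·(1 + 1) = M.
Demand: x*(p_x,p_y,M) = 0.5·M/p_x and y* = 0.5·M/p_y.
At p_x=23, p_y=11.84, M=16: y* = 0.5·16/11.84 = 0.6757.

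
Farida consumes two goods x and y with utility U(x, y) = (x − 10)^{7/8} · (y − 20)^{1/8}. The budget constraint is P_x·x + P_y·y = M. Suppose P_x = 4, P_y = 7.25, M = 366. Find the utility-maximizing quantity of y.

Discretionary income = 366 − 10·4 − 20·7.25 = 181; y* = 20 + 0.125·181/7.25 = 23.1207.

y* = 23.1207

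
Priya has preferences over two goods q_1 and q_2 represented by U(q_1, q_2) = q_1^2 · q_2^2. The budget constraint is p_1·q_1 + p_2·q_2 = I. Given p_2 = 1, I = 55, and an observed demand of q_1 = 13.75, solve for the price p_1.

p_1 = 2

The MRS is q_2/q_1. Set MRS = p_1/p_2.
So 2·p_2·q_2 = 2·p_1·q_1; combined with the budget, a share 0.5 of income goes to q_1.
Demand: q_1*(p_1,p_2,I) = 0.5·I/p_1 and q_2* = 0.5·I/p_2.
Set q_1* = 13.75 in the demand function and solve for p_1: p_1 = 2.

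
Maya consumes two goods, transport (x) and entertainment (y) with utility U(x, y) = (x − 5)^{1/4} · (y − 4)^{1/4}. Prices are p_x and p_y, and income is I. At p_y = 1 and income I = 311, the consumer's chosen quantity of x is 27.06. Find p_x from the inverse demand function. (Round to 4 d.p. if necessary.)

This is Cobb-Douglas in (x−5, y−4): tangency gives 0.25·p_y·(y−4) = 0.25·p_x·(x−5).
Substituting into the budget: x* = 5 + 0.5·(I − 5·p_x − 4·p_y)/p_x, and y* = 4 + 0.5·(…)/p_y.
Set x* = 27.06 in the demand function and solve for p_x: p_x = 6.25.

p_x = 6.25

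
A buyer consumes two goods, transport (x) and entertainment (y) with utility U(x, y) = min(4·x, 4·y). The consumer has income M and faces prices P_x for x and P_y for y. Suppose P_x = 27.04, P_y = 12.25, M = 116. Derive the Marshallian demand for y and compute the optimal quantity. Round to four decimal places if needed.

With perfect complements, no substitution: consume in ratio x:y = 4:4.
Budget: P_x·x + P_y·x = M, so (4·P_x + 4·P_y)·x = 4·M.
Demand: x*(P_x,P_y,M) = 4·M/(4·P_x + 4·P_y), y* = 4·M/(4·P_x + 4·P_y).
Here 4·27.04 + 4·12.25 = 157.16, giving y* = 2.9524.

y* = 2.9524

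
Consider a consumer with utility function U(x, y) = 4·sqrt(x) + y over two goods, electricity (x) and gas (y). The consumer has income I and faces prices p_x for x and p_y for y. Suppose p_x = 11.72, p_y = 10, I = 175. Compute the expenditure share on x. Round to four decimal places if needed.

share on x = 0.195

Set MRS = p_x/p_y: 2·x^(−1/2) = p_x/p_y.
Solve: √x = 2·p_y/p_x, so x*(p_x,p_y) = (2·p_y/p_x)², and y* = (I − p_x·x*)/p_y.
Plugging in: x* = (2·10/11.72)² = 2.9121, y* = 14.087.
Expenditure on x: 11.72·2.9121 = 34.1297; share = 0.195.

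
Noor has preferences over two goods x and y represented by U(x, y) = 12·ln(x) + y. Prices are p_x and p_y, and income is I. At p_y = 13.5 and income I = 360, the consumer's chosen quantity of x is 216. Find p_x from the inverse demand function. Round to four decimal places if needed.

MU_x = 12/x, MU_y = 1. Tangency: 12/x = p_x/p_y.
So x*(p_x,p_y) = 12·p_y/p_x, independent of income; and y* = (I − 12·p_y)/p_y.
Set x* = 216 in the demand function and solve for p_x: p_x = 0.75.

p_x = 0.75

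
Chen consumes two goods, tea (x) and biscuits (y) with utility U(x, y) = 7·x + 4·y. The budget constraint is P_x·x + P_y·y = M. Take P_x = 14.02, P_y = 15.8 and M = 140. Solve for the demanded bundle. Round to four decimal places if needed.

x* = 9.9857, y* = 0

Perfect substitutes: compare marginal utility per dollar. 7/P_x vs 4/P_y → 0.4993 vs 0.2532.
x gives more utility per dollar, so spend all income on x: x* = M/P_x, y* = 0.
Numerically: x* = 9.9857, y* = 0.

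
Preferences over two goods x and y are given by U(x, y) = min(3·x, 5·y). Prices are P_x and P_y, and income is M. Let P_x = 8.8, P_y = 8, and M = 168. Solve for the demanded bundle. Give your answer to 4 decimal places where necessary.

x* = 12.3529, y* = 7.4118

Demand: x*(P_x,P_y,M) = 5·M/(5·P_x + 3·P_y), y* = 3·M/(5·P_x + 3·P_y).
Here 5·8.8 + 3·8 = 68, giving x* = 12.3529 and y* = 7.4118.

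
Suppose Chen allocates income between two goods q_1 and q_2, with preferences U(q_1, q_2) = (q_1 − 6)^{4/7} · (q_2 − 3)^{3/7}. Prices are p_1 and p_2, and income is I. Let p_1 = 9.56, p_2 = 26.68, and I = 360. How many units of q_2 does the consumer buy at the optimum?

This is Cobb-Douglas in (q_1−6, q_2−3): tangency gives 4/7·p_2·(q_2−3) = 3/7·p_1·(q_1−6).
After buying the subsistence bundle (6, 3), a share 4/7 of the remaining income goes to q_1: q_1* = 6 + 4/7·(I − 6p_1 − 3p_2)/p_1.
Discretionary income = 360 − 6·9.56 − 3·26.68 = 222.6; q_2* = 3 + 3/7·222.6/26.68 = 6.5757.

q_2* = 6.5757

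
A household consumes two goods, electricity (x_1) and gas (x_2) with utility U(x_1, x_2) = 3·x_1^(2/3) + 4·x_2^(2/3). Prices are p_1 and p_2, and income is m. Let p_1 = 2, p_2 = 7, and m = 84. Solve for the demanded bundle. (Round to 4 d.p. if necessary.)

From the CES first-order condition, (3/4)·(x_2/x_1)^(1/3) = p_1/p_2.
Solve for the ratio: x_2/x_1 = [(4/3)·p_1/p_2]^(3).
With the ratio pinned down, the budget gives x_1* = m/(p_1 + p_2·(x_2/x_1)) and x_2* = (x_2/x_1)·x_1*.
Numerically x_2/x_1 = 0.055286, so x_1* = 84/(2 + 7·0.055286) = 35.1906 and x_2* = 0.055286·35.1906 = 1.9455.

x_1* = 35.1906, x_2* = 1.9455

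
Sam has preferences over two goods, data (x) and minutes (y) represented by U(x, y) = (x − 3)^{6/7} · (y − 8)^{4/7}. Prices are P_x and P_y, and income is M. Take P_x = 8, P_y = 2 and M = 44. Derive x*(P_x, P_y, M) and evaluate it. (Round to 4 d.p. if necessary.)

x* = 3.3

Substituting into the budget: x* = 3 + 0.6·(M − 3·P_x − 8·P_y)/P_x, and y* = 8 + 0.4·(…)/P_y.
Discretionary income = 44 − 3·8 − 8·2 = 4; x* = 3 + 0.6·4/8 = 3.3.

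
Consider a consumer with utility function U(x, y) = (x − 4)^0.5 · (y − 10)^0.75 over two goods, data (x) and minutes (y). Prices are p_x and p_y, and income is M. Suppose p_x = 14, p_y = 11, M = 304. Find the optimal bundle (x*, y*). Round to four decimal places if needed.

x* = 7.9429, y* = 17.5273

This is Cobb-Douglas in (x−4, y−10): tangency gives 0.5·p_y·(y−10) = 0.75·p_x·(x−4).
After buying the subsistence bundle (4, 10), a share 0.4 of the remaining income goes to x: x* = 4 + 0.4·(M − 4p_x − 10p_y)/p_x.
Discretionary income = 304 − 4·14 − 10·11 = 138; x* = 4 + 0.4·138/14 = 7.9429; y* = 10 + 0.6·138/11 = 17.5273.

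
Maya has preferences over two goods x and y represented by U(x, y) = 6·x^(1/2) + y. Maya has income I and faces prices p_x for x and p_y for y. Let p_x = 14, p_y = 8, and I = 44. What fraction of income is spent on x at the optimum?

share on x = 0.9351

Utility is quasi-linear in y; the FOC for x is 3/√x = p_x/p_y.
Solve: √x = 3·p_y/p_x, so x*(p_x,p_y) = (3·p_y/p_x)², and y* = (I − p_x·x*)/p_y.
Plugging in: x* = (3·8/14)² = 2.9388, y* = 0.3571.
Expenditure on x: 14·2.9388 = 41.1429; share = 0.9351.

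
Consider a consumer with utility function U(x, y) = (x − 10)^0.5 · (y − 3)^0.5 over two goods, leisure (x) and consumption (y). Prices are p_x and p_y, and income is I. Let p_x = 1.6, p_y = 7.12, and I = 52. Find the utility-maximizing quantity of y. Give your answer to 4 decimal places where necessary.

y* = 4.0281

MRS = (y−3)/(x−10). Tangency with p_x/p_y gives y−3 = (p_x/p_y)·(x−10).
Substituting into the budget: x* = 10 + 0.5·(I − 10·p_x − 3·p_y)/p_x, and y* = 3 + 0.5·(…)/p_y.
Discretionary income = 52 − 10·1.6 − 3·7.12 = 14.64; y* = 3 + 0.5·14.64/7.12 = 4.0281.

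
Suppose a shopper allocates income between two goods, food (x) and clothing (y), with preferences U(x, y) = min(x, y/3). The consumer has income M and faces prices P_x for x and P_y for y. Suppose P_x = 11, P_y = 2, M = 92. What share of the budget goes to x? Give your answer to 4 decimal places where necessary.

share on x = 0.6471

With perfect complements, no substitution: consume in ratio x:y = 1:3.
Budget: P_x·x + P_y·3·x = M, so (P_x + 3·P_y)·x = M.
Demand: x*(P_x,P_y,M) = M/(P_x + 3·P_y), y* = 3·M/(P_x + 3·P_y).
Here 11 + 3·2 = 17, giving x* = 5.4118 and y* = 16.2353.
Expenditure on x: 11·5.4118 = 59.5294; share = 0.6471.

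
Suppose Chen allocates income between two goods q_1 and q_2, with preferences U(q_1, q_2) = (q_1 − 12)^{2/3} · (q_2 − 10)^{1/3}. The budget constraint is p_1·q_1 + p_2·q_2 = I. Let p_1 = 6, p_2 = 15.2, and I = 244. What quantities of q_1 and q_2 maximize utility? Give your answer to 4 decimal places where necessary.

q_1* = 14.2222, q_2* = 10.4386

This is Cobb-Douglas in (q_1−12, q_2−10): tangency gives 2/3·p_2·(q_2−10) = 1/3·p_1·(q_1−12).
Substituting into the budget: q_1* = 12 + 2/3·(I − 12·p_1 − 10·p_2)/p_1, and q_2* = 10 + 1/3·(…)/p_2.
Discretionary income = 244 − 12·6 − 10·15.2 = 20; q_1* = 12 + 2/3·20/6 = 14.2222; q_2* = 10 + 1/3·20/15.2 = 10.4386.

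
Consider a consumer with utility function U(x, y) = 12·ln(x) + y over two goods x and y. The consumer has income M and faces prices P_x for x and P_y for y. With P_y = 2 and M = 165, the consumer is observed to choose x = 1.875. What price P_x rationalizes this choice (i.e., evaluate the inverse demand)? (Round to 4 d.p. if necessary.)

Set MRS = P_x/P_y: (12/x)/1 = P_x/P_y.
So x*(P_x,P_y) = 12·P_y/P_x, independent of income; and y* = (M − 12·P_y)/P_y.
Set x* = 1.875 in the demand function and solve for P_x: P_x = 12.8.

P_x = 12.8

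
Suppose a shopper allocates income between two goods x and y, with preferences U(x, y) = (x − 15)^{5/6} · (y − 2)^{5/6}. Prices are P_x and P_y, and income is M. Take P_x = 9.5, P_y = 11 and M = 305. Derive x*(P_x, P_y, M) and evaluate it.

x* = 22.3947

After buying the subsistence bundle (15, 2), a share 0.5 of the remaining income goes to x: x* = 15 + 0.5·(M − 15P_x − 2P_y)/P_x.
Discretionary income = 305 − 15·9.5 − 2·11 = 140.5; x* = 15 + 0.5·140.5/9.5 = 22.3947.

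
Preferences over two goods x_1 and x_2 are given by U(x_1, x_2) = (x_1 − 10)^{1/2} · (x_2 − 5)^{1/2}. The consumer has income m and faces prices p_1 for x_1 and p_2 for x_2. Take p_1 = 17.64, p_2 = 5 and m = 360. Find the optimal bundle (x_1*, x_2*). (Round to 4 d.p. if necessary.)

This is Cobb-Douglas in (x_1−10, x_2−5): tangency gives 0.5·p_2·(x_2−5) = 0.5·p_1·(x_1−10).
After buying the subsistence bundle (10, 5), a share 0.5 of the remaining income goes to x_1: x_1* = 10 + 0.5·(m − 10p_1 − 5p_2)/p_1.
Discretionary income = 360 − 10·17.64 − 5·5 = 158.6; x_1* = 10 + 0.5·158.6/17.64 = 14.4955; x_2* = 5 + 0.5·158.6/5 = 20.86.

x_1* = 14.4955, x_2* = 20.86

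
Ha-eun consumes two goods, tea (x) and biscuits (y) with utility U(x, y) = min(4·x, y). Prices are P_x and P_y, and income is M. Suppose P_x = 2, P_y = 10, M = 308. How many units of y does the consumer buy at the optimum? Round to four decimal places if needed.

With perfect complements, no substitution: consume in ratio x:y = 1:4.
Budget: P_x·x + P_y·4·x = M, so (P_x + 4·P_y)·x = M.
Demand: x*(P_x,P_y,M) = M/(P_x + 4·P_y), y* = 4·M/(P_x + 4·P_y).
Here 2 + 4·10 = 42, giving y* = 29.3333.

y* = 29.3333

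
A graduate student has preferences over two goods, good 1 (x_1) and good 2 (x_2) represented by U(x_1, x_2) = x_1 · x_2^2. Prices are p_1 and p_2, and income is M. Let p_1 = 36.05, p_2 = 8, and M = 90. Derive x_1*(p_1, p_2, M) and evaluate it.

x_1* = 0.8322

Demand: x_1*(p_1,p_2,M) = 1/3·M/p_1 and x_2* = 2/3·M/p_2.
At p_1=36.05, p_2=8, M=90: x_1* = 1/3·90/36.05 = 0.8322.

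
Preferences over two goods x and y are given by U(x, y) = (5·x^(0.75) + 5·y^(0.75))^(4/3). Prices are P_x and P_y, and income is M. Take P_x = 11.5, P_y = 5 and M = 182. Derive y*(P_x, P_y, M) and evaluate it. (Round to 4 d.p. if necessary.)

y* = 33.6355

MRS = MU_x/MU_y = (y/x)^(0.25). Set equal to P_x/P_y.
Solve for the ratio: y/x = [P_x/P_y]^(4).
With the ratio pinned down, the budget gives x* = M/(P_x + P_y·(y/x)) and y* = (y/x)·x*.
Numerically y/x = 27.9841, so x* = 182/(11.5 + 5·27.9841) = 1.202 and y* = 27.9841·1.202 = 33.6355.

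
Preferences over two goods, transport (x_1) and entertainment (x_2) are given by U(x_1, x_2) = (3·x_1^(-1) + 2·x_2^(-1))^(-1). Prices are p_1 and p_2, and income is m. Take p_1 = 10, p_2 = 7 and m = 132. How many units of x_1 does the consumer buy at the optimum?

x_1* = 7.8425

Substitute x_2 = (x_2/x_1)·x_1 into the budget: x_1* = m/(p_1 + p_2·(x_2/x_1)).
Numerically x_2/x_1 = 0.9759, so x_1* = 132/(10 + 7·0.9759) = 7.8425.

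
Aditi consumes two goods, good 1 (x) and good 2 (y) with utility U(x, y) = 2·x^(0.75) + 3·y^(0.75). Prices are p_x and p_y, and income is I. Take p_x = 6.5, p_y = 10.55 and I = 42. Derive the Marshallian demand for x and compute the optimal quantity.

MU_x ∝ 2·x^(-0.25), MU_y ∝ 3·y^(-0.25), so MRS = (2/3)·(y/x)^(0.25) = p_x/p_y.
Solve for the ratio: y/x = [(3/2)·p_x/p_y]^(4).
Substitute y = (y/x)·x into the budget: x* = I/(p_x + p_y·(y/x)).
Numerically y/x = 0.729472, so x* = 42/(6.5 + 10.55·0.729472) = 2.9586.

x* = 2.9586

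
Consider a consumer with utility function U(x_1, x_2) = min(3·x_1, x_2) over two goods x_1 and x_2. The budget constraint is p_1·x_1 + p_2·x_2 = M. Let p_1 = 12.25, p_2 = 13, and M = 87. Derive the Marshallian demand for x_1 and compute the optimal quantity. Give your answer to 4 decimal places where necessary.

Leontief preferences: the optimum is at the kink where x_1/1 = x_2/3, i.e. x_2 = 3·x_1.
Budget: p_1·x_1 + p_2·3·x_1 = M, so (p_1 + 3·p_2)·x_1 = M.
Demand: x_1*(p_1,p_2,M) = M/(p_1 + 3·p_2), x_2* = 3·M/(p_1 + 3·p_2).
Here 12.25 + 3·13 = 51.25, giving x_1* = 1.6976.

x_1* = 1.6976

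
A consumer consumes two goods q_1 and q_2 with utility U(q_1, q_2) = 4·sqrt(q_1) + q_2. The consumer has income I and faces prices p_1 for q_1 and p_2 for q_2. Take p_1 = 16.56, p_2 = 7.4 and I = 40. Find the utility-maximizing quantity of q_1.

Set MRS = p_1/p_2: 2·q_1^(−1/2) = p_1/p_2.
Thus q_1* = (2·p_2/p_1)² — independent of I — with the rest of income spent on q_2.
Plugging in: q_1* = (2·7.4/16.56)² = 0.7987.

q_1* = 0.7987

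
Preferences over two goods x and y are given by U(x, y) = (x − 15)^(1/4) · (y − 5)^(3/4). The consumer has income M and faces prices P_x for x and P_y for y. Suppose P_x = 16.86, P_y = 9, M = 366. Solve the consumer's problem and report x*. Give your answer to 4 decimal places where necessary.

x* = 16.0098

This is Cobb-Douglas in (x−15, y−5): tangency gives 0.25·P_y·(y−5) = 0.75·P_x·(x−15).
After buying the subsistence bundle (15, 5), a share 0.25 of the remaining income goes to x: x* = 15 + 0.25·(M − 15P_x − 5P_y)/P_x.
Discretionary income = 366 − 15·16.86 − 5·9 = 68.1; x* = 15 + 0.25·68.1/16.86 = 16.0098.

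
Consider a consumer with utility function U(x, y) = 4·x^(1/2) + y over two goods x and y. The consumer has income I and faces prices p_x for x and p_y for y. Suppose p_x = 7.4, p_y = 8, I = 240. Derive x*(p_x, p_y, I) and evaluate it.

Utility is quasi-linear in y; the FOC for x is 2/√x = p_x/p_y.
Solve: √x = 2·p_y/p_x, so x*(p_x,p_y) = (2·p_y/p_x)², and y* = (I − p_x·x*)/p_y.
Plugging in: x* = (2·8/7.4)² = 4.6749.

x* = 4.6749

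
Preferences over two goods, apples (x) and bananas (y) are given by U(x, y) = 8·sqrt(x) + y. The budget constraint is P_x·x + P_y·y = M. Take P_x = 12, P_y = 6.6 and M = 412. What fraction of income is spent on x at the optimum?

share on x = 0.141

Set MRS = P_x/P_y: 4·x^(−1/2) = P_x/P_y.
Thus x* = (4·P_y/P_x)² — independent of M — with the rest of income spent on y.
Plugging in: x* = (4·6.6/12)² = 4.84, y* = 53.6242.
Expenditure on x: 12·4.84 = 58.08; share = 0.141.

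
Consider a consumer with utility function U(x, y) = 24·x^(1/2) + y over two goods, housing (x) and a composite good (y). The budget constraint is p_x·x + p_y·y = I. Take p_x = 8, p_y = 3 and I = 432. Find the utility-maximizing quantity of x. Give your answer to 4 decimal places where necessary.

x* = 20.25

Utility is quasi-linear in y; the FOC for x is 12/√x = p_x/p_y.
Thus x* = (12·p_y/p_x)² — independent of I — with the rest of income spent on y.
Plugging in: x* = (12·3/8)² = 20.25.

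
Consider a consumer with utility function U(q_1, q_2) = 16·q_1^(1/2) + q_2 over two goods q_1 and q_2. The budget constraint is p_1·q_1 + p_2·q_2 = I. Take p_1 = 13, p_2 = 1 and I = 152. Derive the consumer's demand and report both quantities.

Utility is quasi-linear in q_2; the FOC for q_1 is 8/√q_1 = p_1/p_2.
Solve: √q_1 = 8·p_2/p_1, so q_1*(p_1,p_2) = (8·p_2/p_1)², and q_2* = (I − p_1·q_1*)/p_2.
Plugging in: q_1* = (8·1/13)² = 0.3787, q_2* = 147.0769.

q_1* = 0.3787, q_2* = 147.0769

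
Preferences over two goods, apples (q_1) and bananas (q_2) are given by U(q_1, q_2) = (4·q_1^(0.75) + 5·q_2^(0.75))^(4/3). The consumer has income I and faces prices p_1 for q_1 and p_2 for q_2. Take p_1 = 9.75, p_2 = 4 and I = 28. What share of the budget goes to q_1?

share on q_1 = 0.0275

MU_q_1 ∝ 4·q_1^(-0.25), MU_q_2 ∝ 5·q_2^(-0.25), so MRS = (4/5)·(q_2/q_1)^(0.25) = p_1/p_2.
Solve for the ratio: q_2/q_1 = [(5/4)·p_1/p_2]^(4).
Substitute q_2 = (q_2/q_1)·q_1 into the budget: q_1* = I/(p_1 + p_2·(q_2/q_1)).
Numerically q_2/q_1 = 86.182393, so q_1* = 28/(9.75 + 4·86.182393) = 0.079 and q_2* = 86.182393·0.079 = 6.8075.
Expenditure on q_1: 9.75·0.079 = 0.7701; share = 0.0275.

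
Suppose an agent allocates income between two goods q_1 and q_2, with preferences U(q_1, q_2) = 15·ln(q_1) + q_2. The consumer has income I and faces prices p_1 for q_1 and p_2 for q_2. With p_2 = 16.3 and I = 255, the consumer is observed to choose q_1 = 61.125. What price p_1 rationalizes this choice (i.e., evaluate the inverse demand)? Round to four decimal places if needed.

p_1 = 4

MU_q_1 = 15/q_1, MU_q_2 = 1. Tangency: 15/q_1 = p_1/p_2.
So q_1*(p_1,p_2) = 15·p_2/p_1, independent of income; and q_2* = (I − 15·p_2)/p_2.
Set q_1* = 61.125 in the demand function and solve for p_1: p_1 = 4.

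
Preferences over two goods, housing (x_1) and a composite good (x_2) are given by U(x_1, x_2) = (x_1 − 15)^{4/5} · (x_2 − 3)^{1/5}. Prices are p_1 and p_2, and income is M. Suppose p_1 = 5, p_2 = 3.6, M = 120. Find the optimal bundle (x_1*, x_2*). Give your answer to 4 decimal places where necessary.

MRS = 4·(x_2−3)/(x_1−15). Tangency with p_1/p_2 gives x_2−3 = (1/4)·(p_1/p_2)·(x_1−15).
After buying the subsistence bundle (15, 3), a share 0.8 of the remaining income goes to x_1: x_1* = 15 + 0.8·(M − 15p_1 − 3p_2)/p_1.
Discretionary income = 120 − 15·5 − 3·3.6 = 34.2; x_1* = 15 + 0.8·34.2/5 = 20.472; x_2* = 3 + 0.2·34.2/3.6 = 4.9.

x_1* = 20.472, x_2* = 4.9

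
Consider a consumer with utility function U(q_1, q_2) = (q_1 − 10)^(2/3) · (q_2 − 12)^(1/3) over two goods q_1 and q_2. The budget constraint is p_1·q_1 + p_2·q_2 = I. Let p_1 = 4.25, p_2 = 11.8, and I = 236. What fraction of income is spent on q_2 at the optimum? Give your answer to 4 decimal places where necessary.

share on q_2 = 0.6733

This is Cobb-Douglas in (q_1−10, q_2−12): tangency gives 2/3·p_2·(q_2−12) = 1/3·p_1·(q_1−10).
After buying the subsistence bundle (10, 12), a share 2/3 of the remaining income goes to q_1: q_1* = 10 + 2/3·(I − 10p_1 − 12p_2)/p_1.
Discretionary income = 236 − 10·4.25 − 12·11.8 = 51.9; q_1* = 10 + 2/3·51.9/4.25 = 18.1412; q_2* = 12 + 1/3·51.9/11.8 = 13.4661.
Expenditure on q_2: 11.8·13.4661 = 158.9; share = 0.6733.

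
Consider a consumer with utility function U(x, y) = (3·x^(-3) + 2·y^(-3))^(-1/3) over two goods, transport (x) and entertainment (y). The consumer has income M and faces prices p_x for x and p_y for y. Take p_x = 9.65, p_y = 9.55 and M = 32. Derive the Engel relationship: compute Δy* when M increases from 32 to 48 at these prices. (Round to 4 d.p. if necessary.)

Δy* = 0.792

Numerically y/x = 0.905958, so x* = 32/(9.65 + 9.55·0.905958) = 1.7485 and y* = 0.905958·1.7485 = 1.584.
At M' = 48: y* = 2.376. Change: 2.376 − 1.584 = 0.792.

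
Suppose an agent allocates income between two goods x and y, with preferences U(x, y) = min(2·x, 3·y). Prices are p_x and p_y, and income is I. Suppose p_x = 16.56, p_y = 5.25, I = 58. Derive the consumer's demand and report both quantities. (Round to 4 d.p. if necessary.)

Demand: x*(p_x,p_y,I) = 3·I/(3·p_x + 2·p_y), y* = 2·I/(3·p_x + 2·p_y).
Here 3·16.56 + 2·5.25 = 60.18, giving x* = 2.8913 and y* = 1.9276.

x* = 2.8913, y* = 1.9276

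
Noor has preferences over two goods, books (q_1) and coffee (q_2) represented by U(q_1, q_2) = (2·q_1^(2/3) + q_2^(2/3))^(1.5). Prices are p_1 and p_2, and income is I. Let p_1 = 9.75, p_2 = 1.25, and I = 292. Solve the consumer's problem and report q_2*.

q_2* = 206.453

MRS = MU_q_1/MU_q_2 = 2·(q_2/q_1)^(1/3). Set equal to p_1/p_2.
Solve for the ratio: q_2/q_1 = [(1/2)·p_1/p_2]^(3).
Substitute q_2 = (q_2/q_1)·q_1 into the budget: q_1* = I/(p_1 + p_2·(q_2/q_1)).
Numerically q_2/q_1 = 59.319, so q_1* = 292/(9.75 + 1.25·59.319) = 3.4804 and q_2* = 59.319·3.4804 = 206.453.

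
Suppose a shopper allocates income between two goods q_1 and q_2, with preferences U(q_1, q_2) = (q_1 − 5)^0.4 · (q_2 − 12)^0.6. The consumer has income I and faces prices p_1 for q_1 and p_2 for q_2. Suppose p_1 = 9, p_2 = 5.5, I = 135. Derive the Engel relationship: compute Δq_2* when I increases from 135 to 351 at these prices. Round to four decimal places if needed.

After buying the subsistence bundle (5, 12), a share 0.4 of the remaining income goes to q_1: q_1* = 5 + 0.4·(I − 5p_1 − 12p_2)/p_1.
Discretionary income = 135 − 5·9 − 12·5.5 = 24; q_2* = 12 + 0.6·24/5.5 = 14.6182.
At I' = 351: q_2* = 38.1818. Change: 38.1818 − 14.6182 = 23.5636.

Δq_2* = 23.5636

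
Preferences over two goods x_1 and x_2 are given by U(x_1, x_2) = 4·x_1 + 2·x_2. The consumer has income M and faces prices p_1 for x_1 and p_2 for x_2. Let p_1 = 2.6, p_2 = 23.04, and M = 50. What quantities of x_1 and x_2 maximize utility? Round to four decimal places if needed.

x_1* = 19.2308, x_2* = 0

Perfect substitutes: compare marginal utility per dollar. 4/p_1 vs 2/p_2 → 1.5385 vs 0.0868.
x_1 gives more utility per dollar, so spend all income on x_1: x_1* = M/p_1, x_2* = 0.
Numerically: x_1* = 19.2308, x_2* = 0.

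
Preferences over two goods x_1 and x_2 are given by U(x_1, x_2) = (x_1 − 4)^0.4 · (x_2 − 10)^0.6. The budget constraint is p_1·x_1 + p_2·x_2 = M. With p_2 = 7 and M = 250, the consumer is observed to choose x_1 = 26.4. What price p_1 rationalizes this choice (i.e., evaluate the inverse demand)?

This is Cobb-Douglas in (x_1−4, x_2−10): tangency gives 0.4·p_2·(x_2−10) = 0.6·p_1·(x_1−4).
Substituting into the budget: x_1* = 4 + 0.4·(M − 4·p_1 − 10·p_2)/p_1, and x_2* = 10 + 0.6·(…)/p_2.
Set x_1* = 26.4 in the demand function and solve for p_1: p_1 = 3.

p_1 = 3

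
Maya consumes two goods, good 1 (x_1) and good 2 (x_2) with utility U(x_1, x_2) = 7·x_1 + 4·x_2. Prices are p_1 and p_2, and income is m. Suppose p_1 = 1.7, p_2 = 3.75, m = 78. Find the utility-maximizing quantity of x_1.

x_1* = 45.8824

Linear utility — the consumer picks whichever good has higher MU/price: 7/1.7 = 4.1176 vs 4/3.75 = 1.0667.
x_1 gives more utility per dollar, so spend all income on x_1: x_1* = m/p_1, x_2* = 0.
Numerically: x_1* = 45.8824, x_2* = 0.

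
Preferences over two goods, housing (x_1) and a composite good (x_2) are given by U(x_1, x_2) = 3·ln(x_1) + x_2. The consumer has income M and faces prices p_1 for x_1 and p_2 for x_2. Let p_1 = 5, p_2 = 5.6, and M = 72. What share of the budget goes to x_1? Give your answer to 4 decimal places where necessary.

So x_1*(p_1,p_2) = 3·p_2/p_1, independent of income; and x_2* = (M − 3·p_2)/p_2.
At the given prices: x_1* = 3·5.6/5 = 3.36, and x_2* = 9.8571.
Expenditure on x_1: 5·3.36 = 16.8; share = 0.2333.

share on x_1 = 0.2333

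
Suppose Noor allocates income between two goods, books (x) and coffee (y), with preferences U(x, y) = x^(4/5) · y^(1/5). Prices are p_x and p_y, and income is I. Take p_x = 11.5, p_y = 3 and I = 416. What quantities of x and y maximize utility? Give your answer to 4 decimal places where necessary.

Tangency: MRS = 4·y/x = p_x/p_y.
Rearranging, p_y·y = (1/4)·p_x·x. Substituting into the budget gives p_x·x·(1 + (1/4)) = I.
Demand: x*(p_x,p_y,I) = 0.8·I/p_x and y* = 0.2·I/p_y.
At p_x=11.5, p_y=3, I=416: x* = 0.8·416/11.5 = 28.9391, y* = 27.7333.

x* = 28.9391, y* = 27.7333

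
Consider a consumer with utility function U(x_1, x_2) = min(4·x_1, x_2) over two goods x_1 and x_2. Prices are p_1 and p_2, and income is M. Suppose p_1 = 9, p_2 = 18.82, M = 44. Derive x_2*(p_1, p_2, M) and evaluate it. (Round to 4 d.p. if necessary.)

Leontief preferences: the optimum is at the kink where x_1/1 = x_2/4, i.e. x_2 = 4·x_1.
Budget: p_1·x_1 + p_2·4·x_1 = M, so (p_1 + 4·p_2)·x_1 = M.
Demand: x_1*(p_1,p_2,M) = M/(p_1 + 4·p_2), x_2* = 4·M/(p_1 + 4·p_2).
Here 9 + 4·18.82 = 84.28, giving x_2* = 2.0883.

x_2* = 2.0883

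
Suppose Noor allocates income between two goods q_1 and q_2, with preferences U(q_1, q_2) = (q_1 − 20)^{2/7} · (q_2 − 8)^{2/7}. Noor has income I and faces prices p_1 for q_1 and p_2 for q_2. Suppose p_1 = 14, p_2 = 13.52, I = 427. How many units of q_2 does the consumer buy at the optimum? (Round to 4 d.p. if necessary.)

Discretionary income = 427 − 20·14 − 8·13.52 = 38.84; q_2* = 8 + 0.5·38.84/13.52 = 9.4364.

q_2* = 9.4364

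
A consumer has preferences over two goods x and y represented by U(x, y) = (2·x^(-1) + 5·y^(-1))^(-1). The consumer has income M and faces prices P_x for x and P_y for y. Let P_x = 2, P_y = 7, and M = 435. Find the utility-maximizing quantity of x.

x* = 54.9514

Numerically y/x = 0.845154, so x* = 435/(2 + 7·0.845154) = 54.9514.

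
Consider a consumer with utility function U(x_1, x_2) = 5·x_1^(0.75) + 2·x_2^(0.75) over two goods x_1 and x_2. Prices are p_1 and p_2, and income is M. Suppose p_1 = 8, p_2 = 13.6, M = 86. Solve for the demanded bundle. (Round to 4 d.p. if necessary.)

Numerically x_2/x_1 = 0.003065, so x_1* = 86/(8 + 13.6·0.003065) = 10.6943 and x_2* = 0.003065·10.6943 = 0.0328.

x_1* = 10.6943, x_2* = 0.0328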